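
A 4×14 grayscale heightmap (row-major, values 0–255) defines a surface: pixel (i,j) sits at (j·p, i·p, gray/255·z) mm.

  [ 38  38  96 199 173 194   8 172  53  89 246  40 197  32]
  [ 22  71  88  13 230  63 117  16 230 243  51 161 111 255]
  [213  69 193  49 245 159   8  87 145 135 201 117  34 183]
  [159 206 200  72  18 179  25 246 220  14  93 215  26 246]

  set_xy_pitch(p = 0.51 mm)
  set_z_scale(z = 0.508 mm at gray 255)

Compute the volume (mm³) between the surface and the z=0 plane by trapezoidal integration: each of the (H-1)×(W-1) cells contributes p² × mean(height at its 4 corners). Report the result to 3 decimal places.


2.488

height_mm = gray/255 × 0.508; cell vol = 0.51² × mean(4 corners)
unit = 0.51² × 0.508 / (4×255) = 0.00012954 mm³ per gray-sum
row 0: Σ corner-gray over 13 cells = 6145  → 0.7960
row 1: Σ corner-gray over 13 cells = 6345  → 0.8219
row 2: Σ corner-gray over 13 cells = 6713  → 0.8696
Σ rows: total corner-gray = 19203  → 2.4876 mm³


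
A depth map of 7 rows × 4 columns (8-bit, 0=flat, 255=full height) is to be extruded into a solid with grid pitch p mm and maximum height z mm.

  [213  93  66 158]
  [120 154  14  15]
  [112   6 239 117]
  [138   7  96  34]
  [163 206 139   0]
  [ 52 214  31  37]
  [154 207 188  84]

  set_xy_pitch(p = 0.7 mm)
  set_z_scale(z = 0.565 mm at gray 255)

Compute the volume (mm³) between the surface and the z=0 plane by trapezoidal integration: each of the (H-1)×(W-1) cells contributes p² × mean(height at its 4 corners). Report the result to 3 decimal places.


2.095

height_mm = gray/255 × 0.565; cell vol = 0.7² × mean(4 corners)
unit = 0.7² × 0.565 / (4×255) = 0.000271422 mm³ per gray-sum
row 0: Σ corner-gray over 3 cells = 1160  → 0.3148
row 1: Σ corner-gray over 3 cells = 1190  → 0.3230
row 2: Σ corner-gray over 3 cells = 1097  → 0.2977
row 3: Σ corner-gray over 3 cells = 1231  → 0.3341
row 4: Σ corner-gray over 3 cells = 1432  → 0.3887
row 5: Σ corner-gray over 3 cells = 1607  → 0.4362
Σ rows: total corner-gray = 7717  → 2.0946 mm³


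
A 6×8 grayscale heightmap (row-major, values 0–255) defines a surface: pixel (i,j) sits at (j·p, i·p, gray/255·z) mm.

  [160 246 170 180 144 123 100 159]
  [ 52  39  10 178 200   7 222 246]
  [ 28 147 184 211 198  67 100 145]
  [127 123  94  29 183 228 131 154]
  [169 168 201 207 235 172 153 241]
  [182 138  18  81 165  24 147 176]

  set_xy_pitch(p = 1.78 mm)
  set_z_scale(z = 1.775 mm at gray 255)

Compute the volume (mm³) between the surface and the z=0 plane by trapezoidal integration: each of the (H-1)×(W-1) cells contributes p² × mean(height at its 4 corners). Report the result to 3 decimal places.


height_mm = gray/255 × 1.775; cell vol = 1.78² × mean(4 corners)
unit = 1.78² × 1.775 / (4×255) = 0.00551364 mm³ per gray-sum
row 0: Σ corner-gray over 7 cells = 3855  → 21.2551
row 1: Σ corner-gray over 7 cells = 3597  → 19.8326
row 2: Σ corner-gray over 7 cells = 3844  → 21.1944
row 3: Σ corner-gray over 7 cells = 4539  → 25.0264
row 4: Σ corner-gray over 7 cells = 4186  → 23.0801
Σ rows: total corner-gray = 20021  → 110.3885 mm³

110.389


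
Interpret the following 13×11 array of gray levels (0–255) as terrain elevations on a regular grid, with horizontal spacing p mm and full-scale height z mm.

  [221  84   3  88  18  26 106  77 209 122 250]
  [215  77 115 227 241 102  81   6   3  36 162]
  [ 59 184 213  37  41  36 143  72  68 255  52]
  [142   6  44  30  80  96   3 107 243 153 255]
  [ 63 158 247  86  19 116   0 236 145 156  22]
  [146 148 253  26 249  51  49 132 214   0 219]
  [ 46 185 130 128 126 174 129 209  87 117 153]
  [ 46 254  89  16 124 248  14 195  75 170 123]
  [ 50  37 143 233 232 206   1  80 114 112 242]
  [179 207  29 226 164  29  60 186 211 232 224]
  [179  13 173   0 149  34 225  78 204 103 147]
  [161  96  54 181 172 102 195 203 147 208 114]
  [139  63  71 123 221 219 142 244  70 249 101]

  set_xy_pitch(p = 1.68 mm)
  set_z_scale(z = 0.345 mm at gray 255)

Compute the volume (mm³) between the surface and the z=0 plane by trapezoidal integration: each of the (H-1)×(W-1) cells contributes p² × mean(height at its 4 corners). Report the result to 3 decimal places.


height_mm = gray/255 × 0.345; cell vol = 1.68² × mean(4 corners)
unit = 1.68² × 0.345 / (4×255) = 0.000954635 mm³ per gray-sum
row 0: Σ corner-gray over 10 cells = 4090  → 3.9045
row 1: Σ corner-gray over 10 cells = 4362  → 4.1641
row 2: Σ corner-gray over 10 cells = 4130  → 3.9426
row 3: Σ corner-gray over 10 cells = 4332  → 4.1355
row 4: Σ corner-gray over 10 cells = 5020  → 4.7923
row 5: Σ corner-gray over 10 cells = 5378  → 5.1340
row 6: Σ corner-gray over 10 cells = 5308  → 5.0672
row 7: Σ corner-gray over 10 cells = 5147  → 4.9135
row 8: Σ corner-gray over 10 cells = 5699  → 5.4405
row 9: Σ corner-gray over 10 cells = 5375  → 5.1312
row 10: Σ corner-gray over 10 cells = 5275  → 5.0357
row 11: Σ corner-gray over 10 cells = 6035  → 5.7612
Σ rows: total corner-gray = 60151  → 57.4223 mm³

57.422


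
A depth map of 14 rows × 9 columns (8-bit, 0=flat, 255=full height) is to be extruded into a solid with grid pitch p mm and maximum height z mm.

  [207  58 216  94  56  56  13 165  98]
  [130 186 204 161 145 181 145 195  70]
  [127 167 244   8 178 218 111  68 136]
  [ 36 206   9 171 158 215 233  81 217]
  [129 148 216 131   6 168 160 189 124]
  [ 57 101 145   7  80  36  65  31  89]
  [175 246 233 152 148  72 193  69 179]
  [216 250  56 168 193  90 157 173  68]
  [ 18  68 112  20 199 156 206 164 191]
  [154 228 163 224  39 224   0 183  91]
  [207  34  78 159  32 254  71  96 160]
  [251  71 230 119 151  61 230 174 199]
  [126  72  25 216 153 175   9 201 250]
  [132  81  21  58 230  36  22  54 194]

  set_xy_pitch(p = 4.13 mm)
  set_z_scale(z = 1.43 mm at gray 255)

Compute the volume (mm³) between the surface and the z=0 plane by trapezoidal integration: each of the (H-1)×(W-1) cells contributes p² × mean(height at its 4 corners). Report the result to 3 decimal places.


1339.301

height_mm = gray/255 × 1.43; cell vol = 4.13² × mean(4 corners)
unit = 4.13² × 1.43 / (4×255) = 0.0239131 mm³ per gray-sum
row 0: Σ corner-gray over 8 cells = 4255  → 101.7503
row 1: Σ corner-gray over 8 cells = 4885  → 116.8155
row 2: Σ corner-gray over 8 cells = 4650  → 111.1959
row 3: Σ corner-gray over 8 cells = 4688  → 112.1046
row 4: Σ corner-gray over 8 cells = 3365  → 80.4676
row 5: Σ corner-gray over 8 cells = 3656  → 87.4263
row 6: Σ corner-gray over 8 cells = 5038  → 120.4742
row 7: Σ corner-gray over 8 cells = 4517  → 108.0155
row 8: Σ corner-gray over 8 cells = 4426  → 105.8394
row 9: Σ corner-gray over 8 cells = 4182  → 100.0046
row 10: Σ corner-gray over 8 cells = 4337  → 103.7111
row 11: Σ corner-gray over 8 cells = 4600  → 110.0003
row 12: Σ corner-gray over 8 cells = 3408  → 81.4959
Σ rows: total corner-gray = 56007  → 1339.3013 mm³


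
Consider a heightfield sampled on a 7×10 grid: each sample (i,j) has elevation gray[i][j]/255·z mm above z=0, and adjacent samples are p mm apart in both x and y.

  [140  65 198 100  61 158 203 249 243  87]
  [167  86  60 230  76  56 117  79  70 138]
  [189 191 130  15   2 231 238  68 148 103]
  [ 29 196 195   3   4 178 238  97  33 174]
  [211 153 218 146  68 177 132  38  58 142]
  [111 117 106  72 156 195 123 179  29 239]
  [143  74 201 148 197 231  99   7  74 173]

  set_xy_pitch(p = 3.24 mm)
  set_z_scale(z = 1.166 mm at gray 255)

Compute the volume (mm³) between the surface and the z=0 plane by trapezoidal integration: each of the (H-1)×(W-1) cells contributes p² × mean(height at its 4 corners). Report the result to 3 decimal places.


height_mm = gray/255 × 1.166; cell vol = 3.24² × mean(4 corners)
unit = 3.24² × 1.166 / (4×255) = 0.0120002 mm³ per gray-sum
row 0: Σ corner-gray over 9 cells = 4634  → 55.6089
row 1: Σ corner-gray over 9 cells = 4191  → 50.2928
row 2: Σ corner-gray over 9 cells = 4429  → 53.1489
row 3: Σ corner-gray over 9 cells = 4424  → 53.0889
row 4: Σ corner-gray over 9 cells = 4637  → 55.6449
row 5: Σ corner-gray over 9 cells = 4682  → 56.1849
Σ rows: total corner-gray = 26997  → 323.9693 mm³

323.969


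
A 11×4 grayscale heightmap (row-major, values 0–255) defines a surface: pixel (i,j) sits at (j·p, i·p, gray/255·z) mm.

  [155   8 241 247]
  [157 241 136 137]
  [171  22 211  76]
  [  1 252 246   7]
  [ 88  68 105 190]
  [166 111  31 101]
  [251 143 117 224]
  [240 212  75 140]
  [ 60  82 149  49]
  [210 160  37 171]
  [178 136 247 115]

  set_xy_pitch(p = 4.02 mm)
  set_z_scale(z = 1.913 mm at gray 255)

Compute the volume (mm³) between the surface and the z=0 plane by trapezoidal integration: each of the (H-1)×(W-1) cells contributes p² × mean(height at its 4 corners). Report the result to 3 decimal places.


height_mm = gray/255 × 1.913; cell vol = 4.02² × mean(4 corners)
unit = 4.02² × 1.913 / (4×255) = 0.0303087 mm³ per gray-sum
row 0: Σ corner-gray over 3 cells = 1948  → 59.0413
row 1: Σ corner-gray over 3 cells = 1761  → 53.3736
row 2: Σ corner-gray over 3 cells = 1717  → 52.0400
row 3: Σ corner-gray over 3 cells = 1628  → 49.3425
row 4: Σ corner-gray over 3 cells = 1175  → 35.6127
row 5: Σ corner-gray over 3 cells = 1546  → 46.8572
row 6: Σ corner-gray over 3 cells = 1949  → 59.0716
row 7: Σ corner-gray over 3 cells = 1525  → 46.2207
row 8: Σ corner-gray over 3 cells = 1346  → 40.7955
row 9: Σ corner-gray over 3 cells = 1834  → 55.5861
Σ rows: total corner-gray = 16429  → 497.9412 mm³

497.941


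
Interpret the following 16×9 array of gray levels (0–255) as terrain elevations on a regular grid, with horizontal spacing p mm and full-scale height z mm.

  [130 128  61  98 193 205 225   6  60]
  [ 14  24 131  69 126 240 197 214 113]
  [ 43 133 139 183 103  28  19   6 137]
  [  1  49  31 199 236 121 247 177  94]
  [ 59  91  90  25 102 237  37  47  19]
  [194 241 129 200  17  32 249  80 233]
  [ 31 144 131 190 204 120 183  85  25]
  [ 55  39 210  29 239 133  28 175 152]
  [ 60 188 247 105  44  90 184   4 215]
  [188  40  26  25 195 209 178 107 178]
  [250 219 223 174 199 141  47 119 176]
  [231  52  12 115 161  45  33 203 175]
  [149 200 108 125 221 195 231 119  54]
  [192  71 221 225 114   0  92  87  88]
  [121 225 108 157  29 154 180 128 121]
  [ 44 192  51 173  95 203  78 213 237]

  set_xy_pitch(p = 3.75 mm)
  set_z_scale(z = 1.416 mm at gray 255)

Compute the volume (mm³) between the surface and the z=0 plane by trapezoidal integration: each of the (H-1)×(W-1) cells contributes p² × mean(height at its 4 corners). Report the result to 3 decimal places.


height_mm = gray/255 × 1.416; cell vol = 3.75² × mean(4 corners)
unit = 3.75² × 1.416 / (4×255) = 0.0195221 mm³ per gray-sum
row 0: Σ corner-gray over 8 cells = 4151  → 81.0361
row 1: Σ corner-gray over 8 cells = 3531  → 68.9324
row 2: Σ corner-gray over 8 cells = 3617  → 70.6113
row 3: Σ corner-gray over 8 cells = 3551  → 69.3228
row 4: Σ corner-gray over 8 cells = 3659  → 71.4312
row 5: Σ corner-gray over 8 cells = 4493  → 87.7126
row 6: Σ corner-gray over 8 cells = 4083  → 79.7086
row 7: Σ corner-gray over 8 cells = 3912  → 76.3703
row 8: Σ corner-gray over 8 cells = 3925  → 76.6241
row 9: Σ corner-gray over 8 cells = 4596  → 89.7234
row 10: Σ corner-gray over 8 cells = 4318  → 84.2962
row 11: Σ corner-gray over 8 cells = 4249  → 82.9492
row 12: Σ corner-gray over 8 cells = 4501  → 87.8688
row 13: Σ corner-gray over 8 cells = 4104  → 80.1185
row 14: Σ corner-gray over 8 cells = 4495  → 87.7517
Σ rows: total corner-gray = 61185  → 1194.4572 mm³

1194.457


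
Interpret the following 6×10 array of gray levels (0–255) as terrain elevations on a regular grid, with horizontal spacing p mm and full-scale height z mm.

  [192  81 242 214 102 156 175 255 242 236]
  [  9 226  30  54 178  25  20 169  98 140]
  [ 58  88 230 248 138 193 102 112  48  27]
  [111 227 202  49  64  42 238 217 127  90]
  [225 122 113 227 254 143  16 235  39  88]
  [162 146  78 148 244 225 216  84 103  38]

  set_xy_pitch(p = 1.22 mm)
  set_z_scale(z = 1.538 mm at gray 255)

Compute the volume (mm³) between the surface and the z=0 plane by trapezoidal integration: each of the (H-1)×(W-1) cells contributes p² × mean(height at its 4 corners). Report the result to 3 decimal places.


height_mm = gray/255 × 1.538; cell vol = 1.22² × mean(4 corners)
unit = 1.22² × 1.538 / (4×255) = 0.00224427 mm³ per gray-sum
row 0: Σ corner-gray over 9 cells = 5111  → 11.4705
row 1: Σ corner-gray over 9 cells = 4152  → 9.3182
row 2: Σ corner-gray over 9 cells = 4936  → 11.0777
row 3: Σ corner-gray over 9 cells = 5144  → 11.5445
row 4: Σ corner-gray over 9 cells = 5299  → 11.8924
Σ rows: total corner-gray = 24642  → 55.3034 mm³

55.303


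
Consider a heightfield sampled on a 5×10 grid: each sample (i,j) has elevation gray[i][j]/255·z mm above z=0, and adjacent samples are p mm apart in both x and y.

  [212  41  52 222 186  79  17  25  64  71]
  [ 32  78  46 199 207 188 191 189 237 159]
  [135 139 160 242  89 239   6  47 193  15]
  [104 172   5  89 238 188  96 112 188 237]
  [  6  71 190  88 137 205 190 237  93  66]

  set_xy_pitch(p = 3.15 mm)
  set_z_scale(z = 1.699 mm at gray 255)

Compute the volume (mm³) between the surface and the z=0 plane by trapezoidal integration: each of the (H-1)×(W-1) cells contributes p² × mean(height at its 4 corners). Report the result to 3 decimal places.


325.019

height_mm = gray/255 × 1.699; cell vol = 3.15² × mean(4 corners)
unit = 3.15² × 1.699 / (4×255) = 0.0165278 mm³ per gray-sum
row 0: Σ corner-gray over 9 cells = 4516  → 74.6394
row 1: Σ corner-gray over 9 cells = 5241  → 86.6221
row 2: Σ corner-gray over 9 cells = 4897  → 80.9365
row 3: Σ corner-gray over 9 cells = 5011  → 82.8207
Σ rows: total corner-gray = 19665  → 325.0186 mm³


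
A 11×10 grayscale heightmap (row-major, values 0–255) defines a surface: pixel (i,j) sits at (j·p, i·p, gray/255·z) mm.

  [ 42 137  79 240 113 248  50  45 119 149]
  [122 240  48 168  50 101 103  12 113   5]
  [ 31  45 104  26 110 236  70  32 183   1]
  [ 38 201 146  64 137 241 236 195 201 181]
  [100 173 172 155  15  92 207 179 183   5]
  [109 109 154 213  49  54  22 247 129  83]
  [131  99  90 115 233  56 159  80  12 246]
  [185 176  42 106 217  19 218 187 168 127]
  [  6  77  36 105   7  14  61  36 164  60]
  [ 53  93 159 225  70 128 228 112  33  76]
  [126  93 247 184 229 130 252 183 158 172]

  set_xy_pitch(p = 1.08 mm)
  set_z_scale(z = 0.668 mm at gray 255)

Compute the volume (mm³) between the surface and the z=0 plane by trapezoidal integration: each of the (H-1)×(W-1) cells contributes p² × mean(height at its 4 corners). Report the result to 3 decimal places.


height_mm = gray/255 × 0.668; cell vol = 1.08² × mean(4 corners)
unit = 1.08² × 0.668 / (4×255) = 0.000763878 mm³ per gray-sum
row 0: Σ corner-gray over 9 cells = 4050  → 3.0937
row 1: Σ corner-gray over 9 cells = 3441  → 2.6285
row 2: Σ corner-gray over 9 cells = 4705  → 3.5940
row 3: Σ corner-gray over 9 cells = 5518  → 4.2151
row 4: Σ corner-gray over 9 cells = 4603  → 3.5161
row 5: Σ corner-gray over 9 cells = 4211  → 3.2167
row 6: Σ corner-gray over 9 cells = 4643  → 3.5467
row 7: Σ corner-gray over 9 cells = 3644  → 2.7836
row 8: Σ corner-gray over 9 cells = 3291  → 2.5139
row 9: Σ corner-gray over 9 cells = 5475  → 4.1822
Σ rows: total corner-gray = 43581  → 33.2906 mm³

33.291


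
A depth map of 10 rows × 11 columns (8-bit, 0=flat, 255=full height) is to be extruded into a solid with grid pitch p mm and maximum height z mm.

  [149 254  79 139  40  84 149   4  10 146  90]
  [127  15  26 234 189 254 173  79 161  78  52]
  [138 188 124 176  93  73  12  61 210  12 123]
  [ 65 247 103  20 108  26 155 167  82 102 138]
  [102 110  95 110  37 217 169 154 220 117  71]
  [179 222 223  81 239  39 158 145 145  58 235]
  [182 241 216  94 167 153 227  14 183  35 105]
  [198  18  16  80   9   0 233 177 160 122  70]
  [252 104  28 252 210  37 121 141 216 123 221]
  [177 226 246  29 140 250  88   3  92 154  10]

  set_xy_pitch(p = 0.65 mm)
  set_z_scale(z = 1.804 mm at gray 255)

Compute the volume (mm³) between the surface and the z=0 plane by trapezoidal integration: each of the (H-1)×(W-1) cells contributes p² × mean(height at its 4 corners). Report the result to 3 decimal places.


34.033

height_mm = gray/255 × 1.804; cell vol = 0.65² × mean(4 corners)
unit = 0.65² × 1.804 / (4×255) = 0.000747245 mm³ per gray-sum
row 0: Σ corner-gray over 10 cells = 4646  → 3.4717
row 1: Σ corner-gray over 10 cells = 4756  → 3.5539
row 2: Σ corner-gray over 10 cells = 4382  → 3.2744
row 3: Σ corner-gray over 10 cells = 4854  → 3.6271
row 4: Σ corner-gray over 10 cells = 5665  → 4.2331
row 5: Σ corner-gray over 10 cells = 5981  → 4.4693
row 6: Σ corner-gray over 10 cells = 4845  → 3.6204
row 7: Σ corner-gray over 10 cells = 4835  → 3.6129
row 8: Σ corner-gray over 10 cells = 5580  → 4.1696
Σ rows: total corner-gray = 45544  → 34.0325 mm³


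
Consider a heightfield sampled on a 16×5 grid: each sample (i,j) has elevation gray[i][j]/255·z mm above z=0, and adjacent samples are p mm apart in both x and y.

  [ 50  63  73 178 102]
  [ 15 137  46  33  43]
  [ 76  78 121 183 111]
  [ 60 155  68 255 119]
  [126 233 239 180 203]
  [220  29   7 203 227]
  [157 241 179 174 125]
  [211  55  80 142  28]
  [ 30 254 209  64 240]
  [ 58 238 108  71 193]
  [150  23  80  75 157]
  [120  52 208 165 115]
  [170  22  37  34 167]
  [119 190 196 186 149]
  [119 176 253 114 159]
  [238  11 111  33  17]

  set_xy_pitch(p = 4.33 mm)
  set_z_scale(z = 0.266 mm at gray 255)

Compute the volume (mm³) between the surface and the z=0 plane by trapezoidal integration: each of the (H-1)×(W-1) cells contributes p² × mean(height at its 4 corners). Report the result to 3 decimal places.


height_mm = gray/255 × 0.266; cell vol = 4.33² × mean(4 corners)
unit = 4.33² × 0.266 / (4×255) = 0.00488942 mm³ per gray-sum
row 0: Σ corner-gray over 4 cells = 1270  → 6.2096
row 1: Σ corner-gray over 4 cells = 1441  → 7.0457
row 2: Σ corner-gray over 4 cells = 2086  → 10.1993
row 3: Σ corner-gray over 4 cells = 2768  → 13.5339
row 4: Σ corner-gray over 4 cells = 2558  → 12.5071
row 5: Σ corner-gray over 4 cells = 2395  → 11.7102
row 6: Σ corner-gray over 4 cells = 2263  → 11.0648
row 7: Σ corner-gray over 4 cells = 2117  → 10.3509
row 8: Σ corner-gray over 4 cells = 2409  → 11.7786
row 9: Σ corner-gray over 4 cells = 1748  → 8.5467
row 10: Σ corner-gray over 4 cells = 1748  → 8.5467
row 11: Σ corner-gray over 4 cells = 1608  → 7.8622
row 12: Σ corner-gray over 4 cells = 1935  → 9.4610
row 13: Σ corner-gray over 4 cells = 2776  → 13.5730
row 14: Σ corner-gray over 4 cells = 1929  → 9.4317
Σ rows: total corner-gray = 31051  → 151.8213 mm³

151.821


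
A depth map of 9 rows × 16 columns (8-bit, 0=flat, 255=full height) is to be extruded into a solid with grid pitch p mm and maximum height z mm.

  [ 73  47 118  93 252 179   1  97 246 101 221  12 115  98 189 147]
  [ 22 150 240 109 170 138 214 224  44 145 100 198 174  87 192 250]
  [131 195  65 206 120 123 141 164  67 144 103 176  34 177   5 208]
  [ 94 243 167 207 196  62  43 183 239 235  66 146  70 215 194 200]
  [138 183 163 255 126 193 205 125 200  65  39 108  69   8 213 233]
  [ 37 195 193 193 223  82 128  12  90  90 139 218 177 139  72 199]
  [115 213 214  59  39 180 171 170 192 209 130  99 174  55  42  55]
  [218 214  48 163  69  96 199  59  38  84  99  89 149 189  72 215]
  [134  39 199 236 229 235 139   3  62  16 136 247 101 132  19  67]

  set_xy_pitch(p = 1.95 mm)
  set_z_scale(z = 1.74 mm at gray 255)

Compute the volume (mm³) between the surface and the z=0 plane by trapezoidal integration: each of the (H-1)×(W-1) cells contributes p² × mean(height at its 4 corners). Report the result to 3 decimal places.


height_mm = gray/255 × 1.74; cell vol = 1.95² × mean(4 corners)
unit = 1.95² × 1.74 / (4×255) = 0.00648662 mm³ per gray-sum
row 0: Σ corner-gray over 15 cells = 8400  → 54.4876
row 1: Σ corner-gray over 15 cells = 8421  → 54.6238
row 2: Σ corner-gray over 15 cells = 8605  → 55.8173
row 3: Σ corner-gray over 15 cells = 9101  → 59.0347
row 4: Σ corner-gray over 15 cells = 8413  → 54.5719
row 5: Σ corner-gray over 15 cells = 8202  → 53.2032
row 6: Σ corner-gray over 15 cells = 7633  → 49.5124
row 7: Σ corner-gray over 15 cells = 7356  → 47.7156
Σ rows: total corner-gray = 66131  → 428.9665 mm³

428.967


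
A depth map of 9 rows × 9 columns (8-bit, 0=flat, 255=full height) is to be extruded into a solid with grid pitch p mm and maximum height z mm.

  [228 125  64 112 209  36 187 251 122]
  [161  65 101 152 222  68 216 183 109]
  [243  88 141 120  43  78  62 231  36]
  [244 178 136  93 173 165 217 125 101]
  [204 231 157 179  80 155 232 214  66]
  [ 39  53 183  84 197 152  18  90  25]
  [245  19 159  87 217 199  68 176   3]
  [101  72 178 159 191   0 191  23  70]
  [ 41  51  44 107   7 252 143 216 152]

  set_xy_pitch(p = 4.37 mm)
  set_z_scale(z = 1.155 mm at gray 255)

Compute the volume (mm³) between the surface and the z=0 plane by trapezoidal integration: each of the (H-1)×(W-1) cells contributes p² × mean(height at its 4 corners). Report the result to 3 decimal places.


733.695

height_mm = gray/255 × 1.155; cell vol = 4.37² × mean(4 corners)
unit = 4.37² × 1.155 / (4×255) = 0.0216244 mm³ per gray-sum
row 0: Σ corner-gray over 8 cells = 4602  → 99.5156
row 1: Σ corner-gray over 8 cells = 4089  → 88.4223
row 2: Σ corner-gray over 8 cells = 4324  → 93.5040
row 3: Σ corner-gray over 8 cells = 5285  → 114.2851
row 4: Σ corner-gray over 8 cells = 4384  → 94.8015
row 5: Σ corner-gray over 8 cells = 3716  → 80.3564
row 6: Σ corner-gray over 8 cells = 3897  → 84.2704
row 7: Σ corner-gray over 8 cells = 3632  → 78.5399
Σ rows: total corner-gray = 33929  → 733.6953 mm³


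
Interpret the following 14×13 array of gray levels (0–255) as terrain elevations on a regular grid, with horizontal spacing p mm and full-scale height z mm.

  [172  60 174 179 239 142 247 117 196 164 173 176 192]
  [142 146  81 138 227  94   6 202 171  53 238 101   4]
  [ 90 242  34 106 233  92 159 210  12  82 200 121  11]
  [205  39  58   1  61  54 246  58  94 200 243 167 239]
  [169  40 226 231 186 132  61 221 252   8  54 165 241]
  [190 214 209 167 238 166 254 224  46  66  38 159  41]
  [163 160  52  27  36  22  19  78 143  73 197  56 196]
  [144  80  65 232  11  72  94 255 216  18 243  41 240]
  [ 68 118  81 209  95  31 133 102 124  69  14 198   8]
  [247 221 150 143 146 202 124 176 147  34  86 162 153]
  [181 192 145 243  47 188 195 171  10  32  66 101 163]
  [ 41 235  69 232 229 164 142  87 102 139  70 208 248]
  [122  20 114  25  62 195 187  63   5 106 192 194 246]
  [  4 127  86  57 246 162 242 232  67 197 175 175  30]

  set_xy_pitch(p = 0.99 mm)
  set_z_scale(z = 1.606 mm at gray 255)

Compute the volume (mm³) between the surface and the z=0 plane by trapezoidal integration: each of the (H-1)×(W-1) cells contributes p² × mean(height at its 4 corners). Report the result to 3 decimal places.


height_mm = gray/255 × 1.606; cell vol = 0.99² × mean(4 corners)
unit = 0.99² × 1.606 / (4×255) = 0.00154318 mm³ per gray-sum
row 0: Σ corner-gray over 12 cells = 7158  → 11.0461
row 1: Σ corner-gray over 12 cells = 6143  → 9.4797
row 2: Σ corner-gray over 12 cells = 5969  → 9.2112
row 3: Σ corner-gray over 12 cells = 6448  → 9.9504
row 4: Σ corner-gray over 12 cells = 7355  → 11.3501
row 5: Σ corner-gray over 12 cells = 5878  → 9.0708
row 6: Σ corner-gray over 12 cells = 5123  → 7.9057
row 7: Σ corner-gray over 12 cells = 5462  → 8.4288
row 8: Σ corner-gray over 12 cells = 6006  → 9.2683
row 9: Σ corner-gray over 12 cells = 6706  → 10.3485
row 10: Σ corner-gray over 12 cells = 6767  → 10.4427
row 11: Σ corner-gray over 12 cells = 6337  → 9.7791
row 12: Σ corner-gray over 12 cells = 6260  → 9.6603
Σ rows: total corner-gray = 81612  → 125.9418 mm³

125.942


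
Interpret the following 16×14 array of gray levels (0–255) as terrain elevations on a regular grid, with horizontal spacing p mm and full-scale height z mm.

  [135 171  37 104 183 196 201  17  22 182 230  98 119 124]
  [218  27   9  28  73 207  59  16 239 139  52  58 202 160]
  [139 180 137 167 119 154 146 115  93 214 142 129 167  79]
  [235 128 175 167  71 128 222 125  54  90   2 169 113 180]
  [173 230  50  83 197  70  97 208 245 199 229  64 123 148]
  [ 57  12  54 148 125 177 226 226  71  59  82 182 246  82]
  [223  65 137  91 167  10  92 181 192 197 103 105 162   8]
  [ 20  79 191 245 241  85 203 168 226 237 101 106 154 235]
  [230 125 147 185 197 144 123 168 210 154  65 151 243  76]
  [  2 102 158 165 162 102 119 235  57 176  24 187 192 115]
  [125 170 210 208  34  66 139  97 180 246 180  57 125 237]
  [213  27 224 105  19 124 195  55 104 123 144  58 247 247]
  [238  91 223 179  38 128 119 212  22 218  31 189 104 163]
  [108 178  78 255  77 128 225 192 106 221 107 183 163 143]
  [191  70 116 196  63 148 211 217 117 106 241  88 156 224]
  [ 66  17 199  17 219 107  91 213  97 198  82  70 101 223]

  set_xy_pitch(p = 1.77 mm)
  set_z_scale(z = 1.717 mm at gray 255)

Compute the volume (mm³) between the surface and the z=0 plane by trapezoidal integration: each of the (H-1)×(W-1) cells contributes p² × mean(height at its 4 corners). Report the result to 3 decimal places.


568.253

height_mm = gray/255 × 1.717; cell vol = 1.77² × mean(4 corners)
unit = 1.77² × 1.717 / (4×255) = 0.00527372 mm³ per gray-sum
row 0: Σ corner-gray over 13 cells = 5975  → 31.5104
row 1: Σ corner-gray over 13 cells = 6340  → 33.4354
row 2: Σ corner-gray over 13 cells = 7047  → 37.1639
row 3: Σ corner-gray over 13 cells = 7214  → 38.0446
row 4: Σ corner-gray over 13 cells = 7266  → 38.3188
row 5: Σ corner-gray over 13 cells = 6590  → 34.7538
row 6: Σ corner-gray over 13 cells = 7562  → 39.8798
row 7: Σ corner-gray over 13 cells = 8457  → 44.5998
row 8: Σ corner-gray over 13 cells = 7605  → 40.1066
row 9: Σ corner-gray over 13 cells = 7261  → 38.2924
row 10: Σ corner-gray over 13 cells = 7096  → 37.4223
row 11: Σ corner-gray over 13 cells = 6819  → 35.9615
row 12: Σ corner-gray over 13 cells = 7586  → 40.0064
row 13: Σ corner-gray over 13 cells = 7950  → 41.9260
row 14: Σ corner-gray over 13 cells = 6984  → 36.8316
Σ rows: total corner-gray = 107752  → 568.2533 mm³


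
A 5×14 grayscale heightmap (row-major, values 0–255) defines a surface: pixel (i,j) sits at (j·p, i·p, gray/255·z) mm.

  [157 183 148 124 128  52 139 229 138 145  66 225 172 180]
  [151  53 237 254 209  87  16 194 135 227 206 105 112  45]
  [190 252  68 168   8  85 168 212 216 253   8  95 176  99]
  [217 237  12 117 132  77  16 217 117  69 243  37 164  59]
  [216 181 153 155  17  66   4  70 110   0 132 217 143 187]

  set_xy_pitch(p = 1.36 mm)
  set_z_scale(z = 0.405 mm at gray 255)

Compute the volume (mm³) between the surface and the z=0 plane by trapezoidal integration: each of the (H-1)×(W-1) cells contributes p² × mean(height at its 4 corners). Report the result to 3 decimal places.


20.698

height_mm = gray/255 × 0.405; cell vol = 1.36² × mean(4 corners)
unit = 1.36² × 0.405 / (4×255) = 0.0007344 mm³ per gray-sum
row 0: Σ corner-gray over 13 cells = 7701  → 5.6556
row 1: Σ corner-gray over 13 cells = 7573  → 5.5616
row 2: Σ corner-gray over 13 cells = 6859  → 5.0372
row 3: Σ corner-gray over 13 cells = 6051  → 4.4439
Σ rows: total corner-gray = 28184  → 20.6983 mm³


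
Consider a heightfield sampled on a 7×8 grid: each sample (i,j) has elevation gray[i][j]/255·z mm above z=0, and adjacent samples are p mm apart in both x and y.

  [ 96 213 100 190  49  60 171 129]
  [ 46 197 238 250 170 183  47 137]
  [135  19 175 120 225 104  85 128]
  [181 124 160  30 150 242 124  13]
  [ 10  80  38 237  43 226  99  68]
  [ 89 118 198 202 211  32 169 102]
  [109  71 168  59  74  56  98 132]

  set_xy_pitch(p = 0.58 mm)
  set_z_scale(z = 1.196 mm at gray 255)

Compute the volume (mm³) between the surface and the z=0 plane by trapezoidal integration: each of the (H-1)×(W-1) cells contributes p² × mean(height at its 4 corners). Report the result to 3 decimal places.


height_mm = gray/255 × 1.196; cell vol = 0.58² × mean(4 corners)
unit = 0.58² × 1.196 / (4×255) = 0.000394445 mm³ per gray-sum
row 0: Σ corner-gray over 7 cells = 4144  → 1.6346
row 1: Σ corner-gray over 7 cells = 4072  → 1.6062
row 2: Σ corner-gray over 7 cells = 3573  → 1.4094
row 3: Σ corner-gray over 7 cells = 3378  → 1.3324
row 4: Σ corner-gray over 7 cells = 3575  → 1.4101
row 5: Σ corner-gray over 7 cells = 3344  → 1.3190
Σ rows: total corner-gray = 22086  → 8.7117 mm³

8.712


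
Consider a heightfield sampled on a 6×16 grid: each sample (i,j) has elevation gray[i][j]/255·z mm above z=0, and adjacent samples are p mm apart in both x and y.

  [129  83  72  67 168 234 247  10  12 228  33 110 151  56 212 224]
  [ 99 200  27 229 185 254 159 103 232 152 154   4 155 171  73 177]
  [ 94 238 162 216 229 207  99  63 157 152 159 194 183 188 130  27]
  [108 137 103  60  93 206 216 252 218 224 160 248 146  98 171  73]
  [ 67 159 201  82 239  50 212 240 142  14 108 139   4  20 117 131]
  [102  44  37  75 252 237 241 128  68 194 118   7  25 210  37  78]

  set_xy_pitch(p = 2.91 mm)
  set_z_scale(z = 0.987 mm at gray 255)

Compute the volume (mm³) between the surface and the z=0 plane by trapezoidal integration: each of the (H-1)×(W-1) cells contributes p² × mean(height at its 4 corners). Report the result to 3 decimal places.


351.799

height_mm = gray/255 × 0.987; cell vol = 2.91² × mean(4 corners)
unit = 2.91² × 0.987 / (4×255) = 0.00819413 mm³ per gray-sum
row 0: Σ corner-gray over 15 cells = 8191  → 67.1181
row 1: Σ corner-gray over 15 cells = 9347  → 76.5906
row 2: Σ corner-gray over 15 cells = 9720  → 79.6470
row 3: Σ corner-gray over 15 cells = 8497  → 69.6255
row 4: Σ corner-gray over 15 cells = 7178  → 58.8175
Σ rows: total corner-gray = 42933  → 351.7987 mm³


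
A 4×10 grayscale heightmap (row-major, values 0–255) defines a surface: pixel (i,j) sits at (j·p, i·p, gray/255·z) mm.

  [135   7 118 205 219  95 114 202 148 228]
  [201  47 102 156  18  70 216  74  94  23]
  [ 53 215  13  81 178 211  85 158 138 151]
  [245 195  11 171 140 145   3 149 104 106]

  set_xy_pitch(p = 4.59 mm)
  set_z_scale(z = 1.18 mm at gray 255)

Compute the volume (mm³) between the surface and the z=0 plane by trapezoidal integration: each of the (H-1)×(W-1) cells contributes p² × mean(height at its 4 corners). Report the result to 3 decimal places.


317.969

height_mm = gray/255 × 1.18; cell vol = 4.59² × mean(4 corners)
unit = 4.59² × 1.18 / (4×255) = 0.0243729 mm³ per gray-sum
row 0: Σ corner-gray over 9 cells = 4357  → 106.1927
row 1: Σ corner-gray over 9 cells = 4140  → 100.9038
row 2: Σ corner-gray over 9 cells = 4549  → 110.8723
Σ rows: total corner-gray = 13046  → 317.9689 mm³


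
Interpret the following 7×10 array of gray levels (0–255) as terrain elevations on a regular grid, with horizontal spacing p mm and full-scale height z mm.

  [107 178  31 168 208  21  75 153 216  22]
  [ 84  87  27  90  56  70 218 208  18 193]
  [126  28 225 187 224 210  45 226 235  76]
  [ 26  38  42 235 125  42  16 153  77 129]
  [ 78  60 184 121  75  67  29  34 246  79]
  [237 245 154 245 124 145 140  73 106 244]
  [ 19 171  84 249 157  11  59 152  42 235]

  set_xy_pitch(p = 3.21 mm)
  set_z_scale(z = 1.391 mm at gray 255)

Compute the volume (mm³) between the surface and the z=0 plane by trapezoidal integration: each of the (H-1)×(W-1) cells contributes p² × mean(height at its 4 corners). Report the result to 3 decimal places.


height_mm = gray/255 × 1.391; cell vol = 3.21² × mean(4 corners)
unit = 3.21² × 1.391 / (4×255) = 0.014052 mm³ per gray-sum
row 0: Σ corner-gray over 9 cells = 4054  → 56.9667
row 1: Σ corner-gray over 9 cells = 4787  → 67.2668
row 2: Σ corner-gray over 9 cells = 4573  → 64.2596
row 3: Σ corner-gray over 9 cells = 3400  → 47.7767
row 4: Σ corner-gray over 9 cells = 4734  → 66.5220
row 5: Σ corner-gray over 9 cells = 5049  → 70.9484
Σ rows: total corner-gray = 26597  → 373.7401 mm³

373.740


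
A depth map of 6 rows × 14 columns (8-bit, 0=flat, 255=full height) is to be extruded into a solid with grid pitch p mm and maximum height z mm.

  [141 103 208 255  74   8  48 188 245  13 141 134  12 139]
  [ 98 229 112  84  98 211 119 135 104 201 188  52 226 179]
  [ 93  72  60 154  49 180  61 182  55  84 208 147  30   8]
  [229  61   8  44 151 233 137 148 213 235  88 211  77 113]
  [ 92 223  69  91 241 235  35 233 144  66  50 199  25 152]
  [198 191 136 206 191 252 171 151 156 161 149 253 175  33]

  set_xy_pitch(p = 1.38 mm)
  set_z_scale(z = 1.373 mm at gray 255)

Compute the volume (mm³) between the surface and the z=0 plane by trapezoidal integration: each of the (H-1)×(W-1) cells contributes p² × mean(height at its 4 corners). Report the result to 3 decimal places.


88.986

height_mm = gray/255 × 1.373; cell vol = 1.38² × mean(4 corners)
unit = 1.38² × 1.373 / (4×255) = 0.00256347 mm³ per gray-sum
row 0: Σ corner-gray over 13 cells = 6933  → 17.7725
row 1: Σ corner-gray over 13 cells = 6460  → 16.5600
row 2: Σ corner-gray over 13 cells = 6219  → 15.9422
row 3: Σ corner-gray over 13 cells = 7020  → 17.9956
row 4: Σ corner-gray over 13 cells = 8081  → 20.7154
Σ rows: total corner-gray = 34713  → 88.9858 mm³


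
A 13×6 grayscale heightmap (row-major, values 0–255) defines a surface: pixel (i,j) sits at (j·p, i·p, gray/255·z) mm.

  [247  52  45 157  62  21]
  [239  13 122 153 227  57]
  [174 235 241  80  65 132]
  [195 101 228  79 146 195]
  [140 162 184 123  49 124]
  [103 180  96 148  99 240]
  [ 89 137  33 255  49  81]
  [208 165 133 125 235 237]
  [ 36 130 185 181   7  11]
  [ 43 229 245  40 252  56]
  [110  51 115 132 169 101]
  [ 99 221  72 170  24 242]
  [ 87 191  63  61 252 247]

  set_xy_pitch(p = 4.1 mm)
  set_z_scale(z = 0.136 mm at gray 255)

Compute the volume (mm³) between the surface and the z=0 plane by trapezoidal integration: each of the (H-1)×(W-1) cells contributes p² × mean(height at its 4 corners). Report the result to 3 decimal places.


height_mm = gray/255 × 0.136; cell vol = 4.1² × mean(4 corners)
unit = 4.1² × 0.136 / (4×255) = 0.00224133 mm³ per gray-sum
row 0: Σ corner-gray over 5 cells = 2226  → 4.9892
row 1: Σ corner-gray over 5 cells = 2874  → 6.4416
row 2: Σ corner-gray over 5 cells = 3046  → 6.8271
row 3: Σ corner-gray over 5 cells = 2798  → 6.2713
row 4: Σ corner-gray over 5 cells = 2689  → 6.0269
row 5: Σ corner-gray over 5 cells = 2507  → 5.6190
row 6: Σ corner-gray over 5 cells = 2879  → 6.4528
row 7: Σ corner-gray over 5 cells = 2814  → 6.3071
row 8: Σ corner-gray over 5 cells = 2684  → 6.0157
row 9: Σ corner-gray over 5 cells = 2776  → 6.2219
row 10: Σ corner-gray over 5 cells = 2460  → 5.5137
row 11: Σ corner-gray over 5 cells = 2783  → 6.2376
Σ rows: total corner-gray = 32536  → 72.9240 mm³

72.924


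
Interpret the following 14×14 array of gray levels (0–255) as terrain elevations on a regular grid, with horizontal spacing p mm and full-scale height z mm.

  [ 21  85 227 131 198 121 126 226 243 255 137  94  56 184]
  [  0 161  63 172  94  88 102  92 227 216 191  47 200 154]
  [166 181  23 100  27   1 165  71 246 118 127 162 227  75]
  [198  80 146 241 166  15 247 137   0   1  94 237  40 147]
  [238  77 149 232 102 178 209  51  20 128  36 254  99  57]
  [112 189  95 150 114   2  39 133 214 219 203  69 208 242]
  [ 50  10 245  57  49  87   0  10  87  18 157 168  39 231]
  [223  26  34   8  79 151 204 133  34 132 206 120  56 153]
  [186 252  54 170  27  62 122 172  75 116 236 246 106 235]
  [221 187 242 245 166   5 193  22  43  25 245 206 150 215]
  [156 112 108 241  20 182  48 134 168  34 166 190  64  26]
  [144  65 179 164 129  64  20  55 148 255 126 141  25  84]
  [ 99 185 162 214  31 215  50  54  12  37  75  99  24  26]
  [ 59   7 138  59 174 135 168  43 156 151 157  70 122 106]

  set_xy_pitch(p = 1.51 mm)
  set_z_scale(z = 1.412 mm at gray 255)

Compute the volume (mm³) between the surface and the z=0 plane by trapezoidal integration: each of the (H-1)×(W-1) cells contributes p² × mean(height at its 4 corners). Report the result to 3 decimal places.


height_mm = gray/255 × 1.412; cell vol = 1.51² × mean(4 corners)
unit = 1.51² × 1.412 / (4×255) = 0.00315637 mm³ per gray-sum
row 0: Σ corner-gray over 13 cells = 7463  → 23.5560
row 1: Σ corner-gray over 13 cells = 6597  → 20.8226
row 2: Σ corner-gray over 13 cells = 6290  → 19.8536
row 3: Σ corner-gray over 13 cells = 6518  → 20.5732
row 4: Σ corner-gray over 13 cells = 6989  → 22.0599
row 5: Σ corner-gray over 13 cells = 5759  → 18.1776
row 6: Σ corner-gray over 13 cells = 4877  → 15.3936
row 7: Σ corner-gray over 13 cells = 6439  → 20.3239
row 8: Σ corner-gray over 13 cells = 7591  → 23.9600
row 9: Σ corner-gray over 13 cells = 7010  → 22.1262
row 10: Σ corner-gray over 13 cells = 6086  → 19.2097
row 11: Σ corner-gray over 13 cells = 5411  → 17.0791
row 12: Σ corner-gray over 13 cells = 5366  → 16.9371
Σ rows: total corner-gray = 82396  → 260.0726 mm³

260.073


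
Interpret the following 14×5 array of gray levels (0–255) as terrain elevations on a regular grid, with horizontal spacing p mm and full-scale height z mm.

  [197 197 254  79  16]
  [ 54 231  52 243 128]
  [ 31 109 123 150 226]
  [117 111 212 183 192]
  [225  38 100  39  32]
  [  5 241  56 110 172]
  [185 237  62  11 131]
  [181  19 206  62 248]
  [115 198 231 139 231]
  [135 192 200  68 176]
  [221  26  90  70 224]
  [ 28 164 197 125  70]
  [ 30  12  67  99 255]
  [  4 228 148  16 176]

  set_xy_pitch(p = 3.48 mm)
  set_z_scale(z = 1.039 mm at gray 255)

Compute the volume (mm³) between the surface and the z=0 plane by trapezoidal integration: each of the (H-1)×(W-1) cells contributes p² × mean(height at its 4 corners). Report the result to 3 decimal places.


height_mm = gray/255 × 1.039; cell vol = 3.48² × mean(4 corners)
unit = 3.48² × 1.039 / (4×255) = 0.012336 mm³ per gray-sum
row 0: Σ corner-gray over 4 cells = 2507  → 30.9263
row 1: Σ corner-gray over 4 cells = 2255  → 27.8176
row 2: Σ corner-gray over 4 cells = 2342  → 28.8909
row 3: Σ corner-gray over 4 cells = 1932  → 23.8331
row 4: Σ corner-gray over 4 cells = 1602  → 19.7622
row 5: Σ corner-gray over 4 cells = 1927  → 23.7714
row 6: Σ corner-gray over 4 cells = 1939  → 23.9195
row 7: Σ corner-gray over 4 cells = 2485  → 30.6549
row 8: Σ corner-gray over 4 cells = 2713  → 33.4675
row 9: Σ corner-gray over 4 cells = 2048  → 25.2641
row 10: Σ corner-gray over 4 cells = 1887  → 23.2780
row 11: Σ corner-gray over 4 cells = 1711  → 21.1069
row 12: Σ corner-gray over 4 cells = 1605  → 19.7993
Σ rows: total corner-gray = 26953  → 332.4918 mm³

332.492


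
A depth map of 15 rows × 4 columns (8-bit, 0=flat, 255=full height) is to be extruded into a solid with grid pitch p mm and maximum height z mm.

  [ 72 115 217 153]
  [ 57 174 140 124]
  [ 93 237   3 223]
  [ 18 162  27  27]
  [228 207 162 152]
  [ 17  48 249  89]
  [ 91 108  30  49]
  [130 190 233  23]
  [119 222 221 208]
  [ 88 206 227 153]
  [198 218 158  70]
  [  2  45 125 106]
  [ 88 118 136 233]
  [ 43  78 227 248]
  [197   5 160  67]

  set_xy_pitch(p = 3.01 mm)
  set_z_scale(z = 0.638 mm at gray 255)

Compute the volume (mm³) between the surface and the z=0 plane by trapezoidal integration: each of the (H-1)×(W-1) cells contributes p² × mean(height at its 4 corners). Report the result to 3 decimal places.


130.573

height_mm = gray/255 × 0.638; cell vol = 3.01² × mean(4 corners)
unit = 3.01² × 0.638 / (4×255) = 0.005667 mm³ per gray-sum
row 0: Σ corner-gray over 3 cells = 1698  → 9.6226
row 1: Σ corner-gray over 3 cells = 1605  → 9.0955
row 2: Σ corner-gray over 3 cells = 1219  → 6.9081
row 3: Σ corner-gray over 3 cells = 1541  → 8.7329
row 4: Σ corner-gray over 3 cells = 1818  → 10.3026
row 5: Σ corner-gray over 3 cells = 1116  → 6.3244
row 6: Σ corner-gray over 3 cells = 1415  → 8.0188
row 7: Σ corner-gray over 3 cells = 2212  → 12.5354
row 8: Σ corner-gray over 3 cells = 2320  → 13.1474
row 9: Σ corner-gray over 3 cells = 2127  → 12.0537
row 10: Σ corner-gray over 3 cells = 1468  → 8.3192
row 11: Σ corner-gray over 3 cells = 1277  → 7.2368
row 12: Σ corner-gray over 3 cells = 1730  → 9.8039
row 13: Σ corner-gray over 3 cells = 1495  → 8.4722
Σ rows: total corner-gray = 23041  → 130.5734 mm³
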